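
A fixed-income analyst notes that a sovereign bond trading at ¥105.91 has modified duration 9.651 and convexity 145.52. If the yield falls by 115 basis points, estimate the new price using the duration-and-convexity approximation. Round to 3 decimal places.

Duration effect: -D_mod·Δy = -9.651 × (-0.0115) = +0.1109865
Convexity effect: ½·C·(Δy)² = 0.5 × 145.52 × (-0.0115)² = +0.00962251
ΔP/P ≈ +0.1109865 + 0.00962251 = +0.12060901
New price ≈ 105.91 × (1 + 0.12060901) = 118.6837002491.

¥118.684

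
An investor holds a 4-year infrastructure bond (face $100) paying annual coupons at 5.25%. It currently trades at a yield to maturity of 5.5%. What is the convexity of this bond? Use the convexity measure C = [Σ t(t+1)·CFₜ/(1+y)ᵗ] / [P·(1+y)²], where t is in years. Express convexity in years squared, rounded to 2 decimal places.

16.23

With y = 0.055:
  t   CF        PV=CF/(1+0.055)^t    t·PV        t(t+1)·PV
  1         5.25         4.9763         4.9763           9.9526
  2         5.25         4.7169         9.4338          28.3013
  3         5.25         4.4710        13.4129          53.6517
  4       105.25        84.9596       339.8382       1,699.1912
  Σ                     99.1237       367.6612       1,791.0968
P = 99.1237.
Convexity = Σ t(t+1)·PV / [P·(1+y)²] = 1,791.0968 / (99.1237 × 1.113025) = 16.23441.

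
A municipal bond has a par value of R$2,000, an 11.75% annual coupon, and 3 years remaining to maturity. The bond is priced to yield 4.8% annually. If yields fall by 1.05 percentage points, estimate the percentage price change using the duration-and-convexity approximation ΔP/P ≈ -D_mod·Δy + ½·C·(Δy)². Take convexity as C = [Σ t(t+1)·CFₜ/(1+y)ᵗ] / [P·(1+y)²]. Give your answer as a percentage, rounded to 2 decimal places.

With y = 0.048:
  t   CF        PV=CF/(1+0.048)^t    t·PV        t(t+1)·PV
  1       235.00       224.2366       224.2366         448.4733
  2       235.00       213.9663       427.9325       1,283.7976
  3     2,235.00     1,941.7516     5,825.2549      23,301.0196
  Σ                  2,379.9545     6,477.4241      25,033.2905
P = 2,379.9545; D_Mac = 2.72166 yrs; D_mod = 2.59700 yrs; C = 9.57694.
Duration effect: -2.59700 × (-0.0105) = +0.027269
Convexity effect: 0.5 × 9.57694 × (-0.0105)² = +0.0005279
ΔP/P ≈ +0.027269 + 0.0005279 = +0.027796 = +2.7796%.

+2.78%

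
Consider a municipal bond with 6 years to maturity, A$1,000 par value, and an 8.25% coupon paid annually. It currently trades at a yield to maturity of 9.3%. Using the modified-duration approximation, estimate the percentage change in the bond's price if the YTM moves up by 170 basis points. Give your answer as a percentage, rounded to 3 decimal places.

Periodic yield y = 0.093. Modified duration first:
  t   CF        PV=CF/(1+0.093)^t    t·PV
  1        82.50        75.4803        75.4803
  2        82.50        69.0579       138.1159
  3        82.50        63.1820       189.5460
  4        82.50        57.8061       231.2242
  5        82.50        52.8875       264.4376
  6     1,082.50       634.9023     3,809.4141
  Σ                    953.3162     4,708.2181
P = 953.3162; D_Mac = 4.93878 yrs; D_mod = 4.93878/(1+0.093) = 4.51855 yrs.
ΔP/P ≈ -D_mod · Δy = -4.51855 × (+0.017) = -0.076815 = -7.6815%.

-7.682%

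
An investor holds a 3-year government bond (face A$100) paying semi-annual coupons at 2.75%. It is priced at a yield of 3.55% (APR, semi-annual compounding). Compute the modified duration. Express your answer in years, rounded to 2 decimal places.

2.85 years

Periodic yield y = 0.01775. First find Macaulay duration:
  t   CF        PV=CF/(1+0.01775)^t    t·PV
  1        1.375         1.3510         1.3510
  2        1.375         1.3275         2.6549
  3        1.375         1.3043         3.9129
  4        1.375         1.2816         5.1262
  5        1.375         1.2592         6.2960
  6      101.375        91.2188       547.3126
  Σ                     97.7423       566.6537
P = 97.7423; Macaulay duration = 566.6537 / 97.7423 = 5.79742 half-year periods = 2.89871 years.
Modified duration = D_Mac / (1 + y) = 2.89871 / 1.01775 = 2.84816 years.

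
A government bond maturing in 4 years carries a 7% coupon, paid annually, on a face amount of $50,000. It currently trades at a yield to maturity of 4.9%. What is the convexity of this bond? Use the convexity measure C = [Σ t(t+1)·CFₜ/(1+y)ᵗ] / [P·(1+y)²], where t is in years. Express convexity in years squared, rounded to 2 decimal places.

16.00

With y = 0.049:
  t   CF        PV=CF/(1+0.049)^t    t·PV        t(t+1)·PV
  1     3,500.00     3,336.5110     3,336.5110       6,673.0219
  2     3,500.00     3,180.6587     6,361.3174      19,083.9521
  3     3,500.00     3,032.0865     9,096.2594      36,385.0374
  4    53,500.00    44,182.6570   176,730.6280     883,653.1398
  Σ                 53,731.9131   195,524.7156     945,795.1512
P = 53,731.9131.
Convexity = Σ t(t+1)·PV / [P·(1+y)²] = 945,795.1512 / (53,731.9131 × 1.100401) = 15.99609.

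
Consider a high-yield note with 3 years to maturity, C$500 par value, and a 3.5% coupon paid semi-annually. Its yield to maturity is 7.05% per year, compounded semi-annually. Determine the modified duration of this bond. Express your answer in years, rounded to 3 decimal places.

Periodic yield y = 0.03525. First find Macaulay duration:
  t   CF        PV=CF/(1+0.03525)^t    t·PV
  1         8.75         8.4521         8.4521
  2         8.75         8.1643        16.3285
  3         8.75         7.8863        23.6588
  4         8.75         7.6178        30.4710
  5         8.75         7.3584        36.7919
  6       508.75       413.2692     2,479.6149
  Σ                    452.7479     2,595.3173
P = 452.7479; Macaulay duration = 2,595.3173 / 452.7479 = 5.73237 half-year periods = 2.86618 years.
Modified duration = D_Mac / (1 + y) = 2.86618 / 1.03525 = 2.76859 years.

2.769 years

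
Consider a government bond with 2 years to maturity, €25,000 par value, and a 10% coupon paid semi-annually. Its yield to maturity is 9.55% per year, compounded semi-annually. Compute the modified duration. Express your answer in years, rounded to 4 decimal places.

1.7774 years

Periodic yield y = 0.04775. First find Macaulay duration:
  t   CF        PV=CF/(1+0.04775)^t    t·PV
  1     1,250.00     1,193.0327     1,193.0327
  2     1,250.00     1,138.6616     2,277.3232
  3     1,250.00     1,086.7684     3,260.3052
  4    26,250.00    21,782.0439    87,128.1757
  Σ                 25,200.5066    93,858.8368
P = 25,200.5066; Macaulay duration = 93,858.8368 / 25,200.5066 = 3.72448 half-year periods = 1.86224 years.
Modified duration = D_Mac / (1 + y) = 1.86224 / 1.04775 = 1.77737 years.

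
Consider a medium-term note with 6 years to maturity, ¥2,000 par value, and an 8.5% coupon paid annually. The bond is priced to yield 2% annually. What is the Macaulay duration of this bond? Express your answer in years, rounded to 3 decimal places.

Periodic yield y = 0.02. Discount each cash flow and weight by its year:
  t   CF        PV=CF/(1+0.02)^t    t·PV
  1       170.00       166.6667       166.6667
  2       170.00       163.3987       326.7974
  3       170.00       160.1948       480.5844
  4       170.00       157.0537       628.2149
  5       170.00       153.9742       769.8712
  6     2,170.00     1,926.8979    11,561.3874
  Σ                  2,728.1860    13,933.5219
Price P = Σ PV = 2,728.1860.
Macaulay duration = Σ(t·PV) / P = 13,933.5219 / 2,728.1860 = 5.10725 years.

5.107 years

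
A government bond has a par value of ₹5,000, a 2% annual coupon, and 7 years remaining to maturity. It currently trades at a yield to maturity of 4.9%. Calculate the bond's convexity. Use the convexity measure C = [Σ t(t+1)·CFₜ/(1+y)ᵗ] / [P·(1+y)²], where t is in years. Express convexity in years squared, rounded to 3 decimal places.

46.612

With y = 0.049:
  t   CF        PV=CF/(1+0.049)^t    t·PV        t(t+1)·PV
  1       100.00        95.3289        95.3289         190.6578
  2       100.00        90.8760       181.7519         545.2558
  3       100.00        86.6310       259.8931       1,039.5725
  4       100.00        82.5844       330.3376       1,651.6881
  5       100.00        78.7268       393.6340       2,361.8038
  6       100.00        75.0494       450.2962       3,152.0737
  7     5,100.00     3,648.7303    25,541.1118     204,328.8947
  Σ                  4,157.9267    27,252.3536     213,269.9463
P = 4,157.9267.
Convexity = Σ t(t+1)·PV / [P·(1+y)²] = 213,269.9463 / (4,157.9267 × 1.100401) = 46.61244.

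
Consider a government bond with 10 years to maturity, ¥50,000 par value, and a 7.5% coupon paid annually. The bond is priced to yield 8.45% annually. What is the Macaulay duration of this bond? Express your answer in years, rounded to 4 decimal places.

Periodic yield y = 0.0845. Discount each cash flow and weight by its year:
  t   CF        PV=CF/(1+0.0845)^t    t·PV
  1     3,750.00     3,457.8147     3,457.8147
  2     3,750.00     3,188.3953     6,376.7905
  3     3,750.00     2,939.9680     8,819.9039
  4     3,750.00     2,710.8972    10,843.5886
  5     3,750.00     2,499.6747    12,498.3733
  6     3,750.00     2,304.9098    13,829.4586
  7     3,750.00     2,125.3202    14,877.2415
  8     3,750.00     1,959.7236    15,677.7886
  9     3,750.00     1,807.0296    16,263.2662
  10   53,750.00    23,882.6715   238,826.7150
  Σ                 46,876.4043   341,470.9409
Price P = Σ PV = 46,876.4043.
Macaulay duration = Σ(t·PV) / P = 341,470.9409 / 46,876.4043 = 7.28450 years.

7.2845 years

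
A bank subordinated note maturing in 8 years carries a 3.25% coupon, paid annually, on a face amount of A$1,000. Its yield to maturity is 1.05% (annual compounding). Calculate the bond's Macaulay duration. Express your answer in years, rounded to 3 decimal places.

Periodic yield y = 0.0105. Discount each cash flow and weight by its year:
  t   CF        PV=CF/(1+0.0105)^t    t·PV
  1        32.50        32.1623        32.1623
  2        32.50        31.8281        63.6562
  3        32.50        31.4974        94.4921
  4        32.50        31.1701       124.6804
  5        32.50        30.8462       154.2310
  6        32.50        30.5257       183.1541
  7        32.50        30.2085       211.4595
  8     1,032.50       949.7286     7,597.8288
  Σ                  1,167.9669     8,461.6645
Price P = Σ PV = 1,167.9669.
Macaulay duration = Σ(t·PV) / P = 8,461.6645 / 1,167.9669 = 7.24478 years.

7.245 years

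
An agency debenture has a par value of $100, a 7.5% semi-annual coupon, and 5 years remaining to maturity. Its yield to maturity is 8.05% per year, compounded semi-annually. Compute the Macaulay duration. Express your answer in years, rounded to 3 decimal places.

Periodic yield y = 0.04025. Discount each cash flow and weight by its period:
  t   CF        PV=CF/(1+0.04025)^t    t·PV
  1         3.75         3.6049         3.6049
  2         3.75         3.4654         6.9308
  3         3.75         3.3313         9.9940
  4         3.75         3.2024        12.8097
  5         3.75         3.0785        15.3926
  6         3.75         2.9594        17.7565
  7         3.75         2.8449        19.9143
  8         3.75         2.7348        21.8786
  9         3.75         2.6290        23.6611
  10      103.75        69.9215       699.2152
  Σ                     97.7723       831.1577
Price P = Σ PV = 97.7723.
Macaulay duration = Σ(t·PV) / P = 831.1577 / 97.7723 = 8.50095 half-year periods.
In years: 8.50095 / 2 = 4.25048 years.

4.250 years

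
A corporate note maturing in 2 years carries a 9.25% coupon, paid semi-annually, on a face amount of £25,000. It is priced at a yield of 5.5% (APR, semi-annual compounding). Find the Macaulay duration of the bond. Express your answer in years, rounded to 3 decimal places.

1.876 years

Periodic yield y = 0.0275. Discount each cash flow and weight by its period:
  t   CF        PV=CF/(1+0.0275)^t    t·PV
  1     1,156.25     1,125.3041     1,125.3041
  2     1,156.25     1,095.1865     2,190.3730
  3     1,156.25     1,065.8749     3,197.6248
  4    26,156.25    23,466.4912    93,865.9649
  Σ                 26,752.8568   100,379.2669
Price P = Σ PV = 26,752.8568.
Macaulay duration = Σ(t·PV) / P = 100,379.2669 / 26,752.8568 = 3.75210 half-year periods.
In years: 3.75210 / 2 = 1.87605 years.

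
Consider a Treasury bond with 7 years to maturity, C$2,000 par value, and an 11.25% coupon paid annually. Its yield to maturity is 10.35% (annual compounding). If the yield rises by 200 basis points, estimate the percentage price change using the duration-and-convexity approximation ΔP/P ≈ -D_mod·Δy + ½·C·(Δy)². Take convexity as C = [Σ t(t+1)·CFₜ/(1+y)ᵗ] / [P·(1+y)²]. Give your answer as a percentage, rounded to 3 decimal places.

-8.880%

With y = 0.1035:
  t   CF        PV=CF/(1+0.1035)^t    t·PV        t(t+1)·PV
  1       225.00       203.8967       203.8967         407.7934
  2       225.00       184.7727       369.5454       1,108.6363
  3       225.00       167.4424       502.3273       2,009.3091
  4       225.00       151.7376       606.9503       3,034.7517
  5       225.00       137.5057       687.5287       4,125.1722
  6       225.00       124.6087       747.6524       5,233.5669
  7     2,225.00     1,116.6669     7,816.6685      62,533.3478
  Σ                  2,086.6308    10,934.5693      78,452.5775
P = 2,086.6308; D_Mac = 5.24030 yrs; D_mod = 4.74880 yrs; C = 30.87571.
Duration effect: -4.74880 × (+0.02) = -0.094976
Convexity effect: 0.5 × 30.87571 × (0.02)² = +0.0061751
ΔP/P ≈ -0.094976 + 0.0061751 = -0.088801 = -8.8801%.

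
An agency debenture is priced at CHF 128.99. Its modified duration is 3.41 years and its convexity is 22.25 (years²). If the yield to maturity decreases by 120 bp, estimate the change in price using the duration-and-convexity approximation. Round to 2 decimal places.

Duration effect: -D_mod·Δy = -3.41 × (-0.012) = +0.040920
Convexity effect: ½·C·(Δy)² = 0.5 × 22.25 × (-0.012)² = +0.0016020
ΔP/P ≈ +0.040920 + 0.0016020 = +0.042522
ΔP ≈ 128.99 × (+0.042522) = +5.48491278.

+CHF 5.48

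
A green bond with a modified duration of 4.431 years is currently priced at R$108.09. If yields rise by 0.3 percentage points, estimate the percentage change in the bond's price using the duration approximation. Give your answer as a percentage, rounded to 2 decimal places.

-1.33%

Duration approximation: ΔP/P ≈ -D_mod · Δy = -4.431 × (+0.003) = -0.013293.
As a percentage: -1.3293%.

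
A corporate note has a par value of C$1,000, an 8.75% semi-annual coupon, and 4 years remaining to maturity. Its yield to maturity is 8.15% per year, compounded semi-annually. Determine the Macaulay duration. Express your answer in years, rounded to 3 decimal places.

Periodic yield y = 0.04075. Discount each cash flow and weight by its period:
  t   CF        PV=CF/(1+0.04075)^t    t·PV
  1        43.75        42.0370        42.0370
  2        43.75        40.3911        80.7821
  3        43.75        38.8096       116.4287
  4        43.75        37.2900       149.1600
  5        43.75        35.8299       179.1496
  6        43.75        34.4270       206.5622
  7        43.75        33.0791       231.5534
  8     1,043.75       758.2722     6,066.1776
  Σ                  1,020.1358     7,071.8506
Price P = Σ PV = 1,020.1358.
Macaulay duration = Σ(t·PV) / P = 7,071.8506 / 1,020.1358 = 6.93226 half-year periods.
In years: 6.93226 / 2 = 3.46613 years.

3.466 years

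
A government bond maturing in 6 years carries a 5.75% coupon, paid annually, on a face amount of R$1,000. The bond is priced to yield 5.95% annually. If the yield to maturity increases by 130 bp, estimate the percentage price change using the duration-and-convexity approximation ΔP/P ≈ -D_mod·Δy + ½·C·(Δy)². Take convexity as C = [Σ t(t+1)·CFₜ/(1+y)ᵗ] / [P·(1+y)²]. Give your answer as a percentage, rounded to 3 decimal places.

-6.163%

With y = 0.0595:
  t   CF        PV=CF/(1+0.0595)^t    t·PV        t(t+1)·PV
  1        57.50        54.2709        54.2709         108.5418
  2        57.50        51.2231       102.4462         307.3386
  3        57.50        48.3465       145.0395         580.1579
  4        57.50        45.6314       182.5257         912.6284
  5        57.50        43.0688       215.3441       1,292.0648
  6     1,057.50       747.6092     4,485.6549      31,399.5844
  Σ                    990.1499     5,185.2813      34,600.3160
P = 990.1499; D_Mac = 5.23687 yrs; D_mod = 4.94277 yrs; C = 31.12986.
Duration effect: -4.94277 × (+0.013) = -0.064256
Convexity effect: 0.5 × 31.12986 × (0.013)² = +0.0026305
ΔP/P ≈ -0.064256 + 0.0026305 = -0.061626 = -6.1626%.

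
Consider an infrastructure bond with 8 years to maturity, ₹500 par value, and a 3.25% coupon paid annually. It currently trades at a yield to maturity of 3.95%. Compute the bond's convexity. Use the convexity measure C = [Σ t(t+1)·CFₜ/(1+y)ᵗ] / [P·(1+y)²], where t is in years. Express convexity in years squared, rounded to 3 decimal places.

57.258

With y = 0.0395:
  t   CF        PV=CF/(1+0.0395)^t    t·PV        t(t+1)·PV
  1        16.25        15.6325        15.6325          31.2650
  2        16.25        15.0385        30.0770          90.2310
  3        16.25        14.4670        43.4011         173.6046
  4        16.25        13.9173        55.6693         278.3463
  5        16.25        13.3885        66.9423         401.6541
  6        16.25        12.8797        77.2783         540.9482
  7        16.25        12.3903        86.7321         693.8569
  8       516.25       378.6728     3,029.3824      27,264.4419
  Σ                    476.3867     3,405.1151      29,474.3479
P = 476.3867.
Convexity = Σ t(t+1)·PV / [P·(1+y)²] = 29,474.3479 / (476.3867 × 1.080560) = 57.25793.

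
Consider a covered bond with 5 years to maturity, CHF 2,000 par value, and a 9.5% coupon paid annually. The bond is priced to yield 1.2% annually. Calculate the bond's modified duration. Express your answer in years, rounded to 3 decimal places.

4.286 years

Periodic yield y = 0.012. First find Macaulay duration:
  t   CF        PV=CF/(1+0.012)^t    t·PV
  1       190.00       187.7470       187.7470
  2       190.00       185.5208       371.0416
  3       190.00       183.3209       549.9628
  4       190.00       181.1472       724.5887
  5     2,190.00     2,063.2011    10,316.0053
  Σ                  2,800.9370    12,149.3454
P = 2,800.9370; Macaulay duration = 12,149.3454 / 2,800.9370 = 4.33760 years.
Modified duration = D_Mac / (1 + y) = 4.33760 / 1.012 = 4.28617 years.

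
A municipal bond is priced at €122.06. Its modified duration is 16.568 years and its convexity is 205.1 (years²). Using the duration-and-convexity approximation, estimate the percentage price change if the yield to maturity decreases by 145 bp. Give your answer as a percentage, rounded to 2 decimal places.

Duration effect: -D_mod·Δy = -16.568 × (-0.0145) = +0.240236
Convexity effect: ½·C·(Δy)² = 0.5 × 205.1 × (-0.0145)² = +0.0215611375
ΔP/P ≈ +0.240236 + 0.0215611375 = +0.2617971375
= +26.17971375%.

+26.18%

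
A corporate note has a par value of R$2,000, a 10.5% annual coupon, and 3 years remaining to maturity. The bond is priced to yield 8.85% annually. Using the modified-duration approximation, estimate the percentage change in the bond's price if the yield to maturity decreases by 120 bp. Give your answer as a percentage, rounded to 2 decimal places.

+3.01%

Periodic yield y = 0.0885. Modified duration first:
  t   CF        PV=CF/(1+0.0885)^t    t·PV
  1       210.00       192.9260       192.9260
  2       210.00       177.2403       354.4806
  3     2,210.00     1,713.5902     5,140.7706
  Σ                  2,083.7565     5,688.1773
P = 2,083.7565; D_Mac = 2.72977 yrs; D_mod = 2.72977/(1+0.0885) = 2.50783 yrs.
ΔP/P ≈ -D_mod · Δy = -2.50783 × (-0.012) = +0.030094 = +3.0094%.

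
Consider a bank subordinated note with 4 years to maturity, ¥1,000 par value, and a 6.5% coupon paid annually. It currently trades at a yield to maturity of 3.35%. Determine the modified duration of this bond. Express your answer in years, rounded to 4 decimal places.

Periodic yield y = 0.0335. First find Macaulay duration:
  t   CF        PV=CF/(1+0.0335)^t    t·PV
  1        65.00        62.8931        62.8931
  2        65.00        60.8545       121.7089
  3        65.00        58.8819       176.6457
  4     1,065.00       933.4857     3,733.9429
  Σ                  1,116.1152     4,095.1907
P = 1,116.1152; Macaulay duration = 4,095.1907 / 1,116.1152 = 3.66915 years.
Modified duration = D_Mac / (1 + y) = 3.66915 / 1.0335 = 3.55021 years.

3.5502 years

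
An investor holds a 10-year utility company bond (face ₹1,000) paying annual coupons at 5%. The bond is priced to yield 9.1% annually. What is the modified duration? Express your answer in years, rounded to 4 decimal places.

7.0989 years

Periodic yield y = 0.091. First find Macaulay duration:
  t   CF        PV=CF/(1+0.091)^t    t·PV
  1        50.00        45.8295        45.8295
  2        50.00        42.0069        84.0138
  3        50.00        38.5031       115.5093
  4        50.00        35.2916       141.1663
  5        50.00        32.3479       161.7396
  6        50.00        29.6498       177.8987
  7        50.00        27.1767       190.2369
  8        50.00        24.9099       199.2792
  9        50.00        22.8322       205.4896
  10    1,050.00       439.4827     4,394.8271
  Σ                    738.0303     5,715.9899
P = 738.0303; Macaulay duration = 5,715.9899 / 738.0303 = 7.74493 years.
Modified duration = D_Mac / (1 + y) = 7.74493 / 1.091 = 7.09892 years.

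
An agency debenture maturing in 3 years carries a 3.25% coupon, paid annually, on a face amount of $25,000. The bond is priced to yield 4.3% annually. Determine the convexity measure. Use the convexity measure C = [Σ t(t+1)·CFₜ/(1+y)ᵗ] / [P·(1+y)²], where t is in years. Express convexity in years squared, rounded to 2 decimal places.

10.57

With y = 0.043:
  t   CF        PV=CF/(1+0.043)^t    t·PV        t(t+1)·PV
  1       812.50       779.0029       779.0029       1,558.0058
  2       812.50       746.8867     1,493.7735       4,481.3205
  3    25,812.50    22,749.7770    68,249.3310     272,997.3239
  Σ                 24,275.6666    70,522.1073     279,036.6501
P = 24,275.6666.
Convexity = Σ t(t+1)·PV / [P·(1+y)²] = 279,036.6501 / (24,275.6666 × 1.087849) = 10.56626.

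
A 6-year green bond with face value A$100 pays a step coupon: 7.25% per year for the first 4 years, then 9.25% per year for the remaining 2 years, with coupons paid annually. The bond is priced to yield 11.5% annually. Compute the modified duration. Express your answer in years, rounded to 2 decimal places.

Periodic yield y = 0.115. First find Macaulay duration:
  t   CF        PV=CF/(1+0.115)^t    t·PV
  1         7.25         6.5022         6.5022
  2         7.25         5.8316        11.6632
  3         7.25         5.2301        15.6904
  4         7.25         4.6907        18.7628
  5         9.25         5.3674        26.8372
  6       109.25        56.8555       341.1328
  Σ                     84.4776       420.5887
P = 84.4776; Macaulay duration = 420.5887 / 84.4776 = 4.97870 years.
Modified duration = D_Mac / (1 + y) = 4.97870 / 1.115 = 4.46520 years.

4.47 years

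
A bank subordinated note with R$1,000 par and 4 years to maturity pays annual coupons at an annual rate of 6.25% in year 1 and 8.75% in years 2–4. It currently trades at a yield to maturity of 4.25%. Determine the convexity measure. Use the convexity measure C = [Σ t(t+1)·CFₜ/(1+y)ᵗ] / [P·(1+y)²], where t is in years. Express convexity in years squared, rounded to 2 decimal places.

16.12

With y = 0.0425:
  t   CF        PV=CF/(1+0.0425)^t    t·PV        t(t+1)·PV
  1        62.50        59.9520        59.9520         119.9041
  2        87.50        80.5111       161.0223         483.0668
  3        87.50        77.2289       231.6867         926.7468
  4     1,087.50       920.7146     3,682.8582      18,414.2912
  Σ                  1,138.4066     4,135.5192      19,944.0089
P = 1,138.4066.
Convexity = Σ t(t+1)·PV / [P·(1+y)²] = 19,944.0089 / (1,138.4066 × 1.086806) = 16.11992.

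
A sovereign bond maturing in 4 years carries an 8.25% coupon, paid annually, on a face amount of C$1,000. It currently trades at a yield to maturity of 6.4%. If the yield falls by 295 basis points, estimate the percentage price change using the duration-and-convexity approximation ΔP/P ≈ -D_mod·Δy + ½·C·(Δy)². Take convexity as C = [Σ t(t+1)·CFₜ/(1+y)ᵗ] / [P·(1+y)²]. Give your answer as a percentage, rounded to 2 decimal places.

+10.59%

With y = 0.064:
  t   CF        PV=CF/(1+0.064)^t    t·PV        t(t+1)·PV
  1        82.50        77.5376        77.5376         155.0752
  2        82.50        72.8737       145.7474         437.2421
  3        82.50        68.4903       205.4709         821.8836
  4     1,082.50       844.6201     3,378.4803      16,892.4013
  Σ                  1,063.5216     3,807.2361      18,306.6021
P = 1,063.5216; D_Mac = 3.57984 yrs; D_mod = 3.36451 yrs; C = 15.20471.
Duration effect: -3.36451 × (-0.0295) = +0.099253
Convexity effect: 0.5 × 15.20471 × (-0.0295)² = +0.0066159
ΔP/P ≈ +0.099253 + 0.0066159 = +0.105869 = +10.5869%.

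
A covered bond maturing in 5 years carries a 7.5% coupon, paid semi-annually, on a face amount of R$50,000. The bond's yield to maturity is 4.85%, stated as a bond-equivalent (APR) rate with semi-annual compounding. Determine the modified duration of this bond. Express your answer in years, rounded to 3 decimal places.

Periodic yield y = 0.02425. First find Macaulay duration:
  t   CF        PV=CF/(1+0.02425)^t    t·PV
  1     1,875.00     1,830.6078     1,830.6078
  2     1,875.00     1,787.2665     3,574.5331
  3     1,875.00     1,744.9515     5,234.8544
  4     1,875.00     1,703.6382     6,814.5530
  5     1,875.00     1,663.3031     8,316.5157
  6     1,875.00     1,623.9230     9,743.5381
  7     1,875.00     1,585.4752    11,098.3267
  8     1,875.00     1,547.9377    12,383.5020
  9     1,875.00     1,511.2890    13,601.6009
  10   51,875.00    40,822.3859   408,223.8586
  Σ                 55,820.7780   480,821.8903
P = 55,820.7780; Macaulay duration = 480,821.8903 / 55,820.7780 = 8.61367 half-year periods = 4.30684 years.
Modified duration = D_Mac / (1 + y) = 4.30684 / 1.02425 = 4.20487 years.

4.205 years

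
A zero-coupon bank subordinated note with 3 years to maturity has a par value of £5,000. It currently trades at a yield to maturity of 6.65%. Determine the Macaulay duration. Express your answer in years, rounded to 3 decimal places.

A zero-coupon bond has a single cash flow at maturity, so its Macaulay duration equals its maturity: 3 years.

3.000 years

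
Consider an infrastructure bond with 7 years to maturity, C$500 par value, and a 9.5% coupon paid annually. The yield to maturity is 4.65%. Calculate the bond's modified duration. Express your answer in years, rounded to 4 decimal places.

Periodic yield y = 0.0465. First find Macaulay duration:
  t   CF        PV=CF/(1+0.0465)^t    t·PV
  1        47.50        45.3894        45.3894
  2        47.50        43.3726        86.7451
  3        47.50        41.4454       124.3361
  4        47.50        39.6038       158.4151
  5        47.50        37.8440       189.2202
  6        47.50        36.1625       216.9749
  7       547.50       398.2993     2,788.0948
  Σ                    642.1169     3,609.1756
P = 642.1169; Macaulay duration = 3,609.1756 / 642.1169 = 5.62075 years.
Modified duration = D_Mac / (1 + y) = 5.62075 / 1.0465 = 5.37099 years.

5.3710 years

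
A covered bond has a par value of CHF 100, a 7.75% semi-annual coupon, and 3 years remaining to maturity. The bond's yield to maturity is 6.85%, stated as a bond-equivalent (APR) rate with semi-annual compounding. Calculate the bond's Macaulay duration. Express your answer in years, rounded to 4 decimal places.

2.7374 years

Periodic yield y = 0.03425. Discount each cash flow and weight by its period:
  t   CF        PV=CF/(1+0.03425)^t    t·PV
  1        3.875         3.7467         3.7467
  2        3.875         3.6226         7.2452
  3        3.875         3.5026        10.5079
  4        3.875         3.3866        13.5466
  5        3.875         3.2745        16.3725
  6      103.875        84.8707       509.2243
  Σ                    102.4038       560.6431
Price P = Σ PV = 102.4038.
Macaulay duration = Σ(t·PV) / P = 560.6431 / 102.4038 = 5.47483 half-year periods.
In years: 5.47483 / 2 = 2.73741 years.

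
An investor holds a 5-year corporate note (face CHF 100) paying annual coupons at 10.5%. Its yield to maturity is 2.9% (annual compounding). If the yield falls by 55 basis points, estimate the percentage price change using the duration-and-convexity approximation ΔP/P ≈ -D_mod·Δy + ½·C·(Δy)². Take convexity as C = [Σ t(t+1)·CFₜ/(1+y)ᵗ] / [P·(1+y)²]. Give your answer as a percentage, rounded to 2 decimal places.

With y = 0.029:
  t   CF        PV=CF/(1+0.029)^t    t·PV        t(t+1)·PV
  1        10.50        10.2041        10.2041          20.4082
  2        10.50         9.9165        19.8330          59.4990
  3        10.50         9.6370        28.9111         115.6444
  4        10.50         9.3654        37.4617         187.3086
  5       110.50        95.7823       478.9117       2,873.4699
  Σ                    134.9054       575.3216       3,256.3301
P = 134.9054; D_Mac = 4.26463 yrs; D_mod = 4.14444 yrs; C = 22.79651.
Duration effect: -4.14444 × (-0.0055) = +0.022794
Convexity effect: 0.5 × 22.79651 × (-0.0055)² = +0.0003448
ΔP/P ≈ +0.022794 + 0.0003448 = +0.023139 = +2.3139%.

+2.31%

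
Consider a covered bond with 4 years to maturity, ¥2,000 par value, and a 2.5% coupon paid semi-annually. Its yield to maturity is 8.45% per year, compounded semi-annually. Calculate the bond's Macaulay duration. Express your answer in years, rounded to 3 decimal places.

Periodic yield y = 0.04225. Discount each cash flow and weight by its period:
  t   CF        PV=CF/(1+0.04225)^t    t·PV
  1        25.00        23.9866        23.9866
  2        25.00        23.0142        46.0284
  3        25.00        22.0813        66.2438
  4        25.00        21.1862        84.7447
  5        25.00        20.3273       101.6367
  6        25.00        19.5033       117.0199
  7        25.00        18.7127       130.9890
  8     2,025.00     1,454.2859    11,634.2873
  Σ                  1,603.0975    12,204.9364
Price P = Σ PV = 1,603.0975.
Macaulay duration = Σ(t·PV) / P = 12,204.9364 / 1,603.0975 = 7.61335 half-year periods.
In years: 7.61335 / 2 = 3.80667 years.

3.807 years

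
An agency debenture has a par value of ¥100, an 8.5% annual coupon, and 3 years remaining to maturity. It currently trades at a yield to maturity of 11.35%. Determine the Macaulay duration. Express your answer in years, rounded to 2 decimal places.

2.76 years

Periodic yield y = 0.1135. Discount each cash flow and weight by its year:
  t   CF        PV=CF/(1+0.1135)^t    t·PV
  1         8.50         7.6336         7.6336
  2         8.50         6.8555        13.7110
  3       108.50        78.5885       235.7655
  Σ                     93.0776       257.1101
Price P = Σ PV = 93.0776.
Macaulay duration = Σ(t·PV) / P = 257.1101 / 93.0776 = 2.76232 years.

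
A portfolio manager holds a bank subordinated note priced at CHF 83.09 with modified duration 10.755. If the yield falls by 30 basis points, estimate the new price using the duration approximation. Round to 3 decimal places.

CHF 85.771

Duration approximation: ΔP/P ≈ -D_mod · Δy = -10.755 × (-0.003) = +0.032265.
New price ≈ 83.09 × (1 + 0.032265) = 85.77089885.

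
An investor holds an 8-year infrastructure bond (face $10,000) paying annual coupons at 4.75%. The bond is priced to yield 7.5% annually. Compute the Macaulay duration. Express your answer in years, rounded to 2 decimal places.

Periodic yield y = 0.075. Discount each cash flow and weight by its year:
  t   CF        PV=CF/(1+0.075)^t    t·PV
  1       475.00       441.8605       441.8605
  2       475.00       411.0330       822.0660
  3       475.00       382.3563     1,147.0688
  4       475.00       355.6803     1,422.7210
  5       475.00       330.8654     1,654.3268
  6       475.00       307.7817     1,846.6903
  7       475.00       286.3086     2,004.1600
  8    10,475.00     5,873.3559    46,986.8472
  Σ                  8,389.2415    56,325.7405
Price P = Σ PV = 8,389.2415.
Macaulay duration = Σ(t·PV) / P = 56,325.7405 / 8,389.2415 = 6.71404 years.

6.71 years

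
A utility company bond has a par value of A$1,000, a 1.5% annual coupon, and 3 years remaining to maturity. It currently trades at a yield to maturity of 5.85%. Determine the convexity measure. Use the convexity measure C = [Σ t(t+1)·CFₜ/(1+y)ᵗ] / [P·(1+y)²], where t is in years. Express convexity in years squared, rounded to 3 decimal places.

With y = 0.0585:
  t   CF        PV=CF/(1+0.0585)^t    t·PV        t(t+1)·PV
  1        15.00        14.1710        14.1710          28.3420
  2        15.00        13.3878        26.7756          80.3269
  3     1,015.00       855.8417     2,567.5252      10,270.1007
  Σ                    883.4005     2,608.4718      10,378.7695
P = 883.4005.
Convexity = Σ t(t+1)·PV / [P·(1+y)²] = 10,378.7695 / (883.4005 × 1.120422) = 10.48592.

10.486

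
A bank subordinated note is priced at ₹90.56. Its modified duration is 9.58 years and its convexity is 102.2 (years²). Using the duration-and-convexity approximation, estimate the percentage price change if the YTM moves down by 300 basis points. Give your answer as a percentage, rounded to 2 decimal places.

+33.34%

Duration effect: -D_mod·Δy = -9.58 × (-0.03) = +0.287400
Convexity effect: ½·C·(Δy)² = 0.5 × 102.2 × (-0.03)² = +0.0459900
ΔP/P ≈ +0.287400 + 0.0459900 = +0.333390
= +33.3390%.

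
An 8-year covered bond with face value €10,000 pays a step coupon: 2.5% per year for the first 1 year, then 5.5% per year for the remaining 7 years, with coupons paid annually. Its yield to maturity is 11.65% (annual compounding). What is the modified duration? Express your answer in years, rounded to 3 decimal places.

5.900 years

Periodic yield y = 0.1165. First find Macaulay duration:
  t   CF        PV=CF/(1+0.1165)^t    t·PV
  1       250.00       223.9140       223.9140
  2       550.00       441.2099       882.4198
  3       550.00       395.1723     1,185.5169
  4       550.00       353.9385     1,415.7539
  5       550.00       317.0071     1,585.0357
  6       550.00       283.9294     1,703.5762
  7       550.00       254.3031     1,780.1215
  8    10,550.00     4,369.0060    34,952.0479
  Σ                  6,638.4803    43,728.3860
P = 6,638.4803; Macaulay duration = 43,728.3860 / 6,638.4803 = 6.58711 years.
Modified duration = D_Mac / (1 + y) = 6.58711 / 1.1165 = 5.89978 years.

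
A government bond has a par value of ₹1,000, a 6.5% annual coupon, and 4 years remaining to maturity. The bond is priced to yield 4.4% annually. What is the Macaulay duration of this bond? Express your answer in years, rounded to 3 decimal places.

3.662 years

Periodic yield y = 0.044. Discount each cash flow and weight by its year:
  t   CF        PV=CF/(1+0.044)^t    t·PV
  1        65.00        62.2605        62.2605
  2        65.00        59.6365       119.2731
  3        65.00        57.1231       171.3693
  4     1,065.00       896.4945     3,585.9779
  Σ                  1,075.5146     3,938.8808
Price P = Σ PV = 1,075.5146.
Macaulay duration = Σ(t·PV) / P = 3,938.8808 / 1,075.5146 = 3.66232 years.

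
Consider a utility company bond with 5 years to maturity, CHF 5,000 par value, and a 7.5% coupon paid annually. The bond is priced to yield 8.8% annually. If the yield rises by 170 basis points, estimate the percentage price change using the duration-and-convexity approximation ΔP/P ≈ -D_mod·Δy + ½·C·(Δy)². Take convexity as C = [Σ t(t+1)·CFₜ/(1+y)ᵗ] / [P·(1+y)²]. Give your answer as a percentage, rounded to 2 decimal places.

With y = 0.088:
  t   CF        PV=CF/(1+0.088)^t    t·PV        t(t+1)·PV
  1       375.00       344.6691       344.6691         689.3382
  2       375.00       316.7915       633.5829       1,900.7488
  3       375.00       291.1686       873.5059       3,494.0235
  4       375.00       267.6182     1,070.4729       5,352.3645
  5     5,375.00     3,525.6077    17,628.0387     105,768.2324
  Σ                  4,745.8552    20,550.2696     117,204.7075
P = 4,745.8552; D_Mac = 4.33015 yrs; D_mod = 3.97992 yrs; C = 20.86281.
Duration effect: -3.97992 × (+0.017) = -0.067659
Convexity effect: 0.5 × 20.86281 × (0.017)² = +0.0030147
ΔP/P ≈ -0.067659 + 0.0030147 = -0.064644 = -6.4644%.

-6.46%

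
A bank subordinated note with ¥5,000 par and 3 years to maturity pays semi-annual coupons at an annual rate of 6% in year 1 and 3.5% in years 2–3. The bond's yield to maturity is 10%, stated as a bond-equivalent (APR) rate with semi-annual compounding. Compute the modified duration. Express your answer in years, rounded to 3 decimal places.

2.669 years

Periodic yield y = 0.05. First find Macaulay duration:
  t   CF        PV=CF/(1+0.05)^t    t·PV
  1       150.00       142.8571       142.8571
  2       150.00       136.0544       272.1088
  3        87.50        75.5858       226.7574
  4        87.50        71.9865       287.9459
  5        87.50        68.5585       342.7927
  6     5,087.50     3,796.3708    22,778.2250
  Σ                  4,291.4132    24,050.6869
P = 4,291.4132; Macaulay duration = 24,050.6869 / 4,291.4132 = 5.60437 half-year periods = 2.80219 years.
Modified duration = D_Mac / (1 + y) = 2.80219 / 1.05 = 2.66875 years.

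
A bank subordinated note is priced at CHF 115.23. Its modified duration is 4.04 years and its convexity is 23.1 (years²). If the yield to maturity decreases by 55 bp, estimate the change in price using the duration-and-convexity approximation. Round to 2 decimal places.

+CHF 2.60

Duration effect: -D_mod·Δy = -4.04 × (-0.0055) = +0.022220
Convexity effect: ½·C·(Δy)² = 0.5 × 23.1 × (-0.0055)² = +0.0003493875
ΔP/P ≈ +0.022220 + 0.0003493875 = +0.0225693875
ΔP ≈ 115.23 × (+0.0225693875) = +2.600670521625.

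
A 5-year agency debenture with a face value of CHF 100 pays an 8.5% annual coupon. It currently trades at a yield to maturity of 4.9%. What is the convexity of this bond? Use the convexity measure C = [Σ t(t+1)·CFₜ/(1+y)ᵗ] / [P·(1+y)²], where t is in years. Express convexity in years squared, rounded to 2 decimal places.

22.43

With y = 0.049:
  t   CF        PV=CF/(1+0.049)^t    t·PV        t(t+1)·PV
  1         8.50         8.1030         8.1030          16.2059
  2         8.50         7.7245        15.4489          46.3467
  3         8.50         7.3636        22.0909          88.3637
  4         8.50         7.0197        28.0787         140.3935
  5       108.50        85.4186       427.0929       2,562.5571
  Σ                    115.6293       500.8143       2,853.8669
P = 115.6293.
Convexity = Σ t(t+1)·PV / [P·(1+y)²] = 2,853.8669 / (115.6293 × 1.100401) = 22.42926.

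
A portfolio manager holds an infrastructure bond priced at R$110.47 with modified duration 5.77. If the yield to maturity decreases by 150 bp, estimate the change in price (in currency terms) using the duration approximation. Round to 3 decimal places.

+R$9.561

Duration approximation: ΔP/P ≈ -D_mod · Δy = -5.77 × (-0.015) = +0.086550.
ΔP ≈ 110.47 × (+0.086550) = +9.5611785.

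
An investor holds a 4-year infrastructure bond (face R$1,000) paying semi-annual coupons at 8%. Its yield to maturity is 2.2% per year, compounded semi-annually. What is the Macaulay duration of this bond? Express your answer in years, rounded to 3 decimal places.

Periodic yield y = 0.011. Discount each cash flow and weight by its period:
  t   CF        PV=CF/(1+0.011)^t    t·PV
  1        40.00        39.5648        39.5648
  2        40.00        39.1343        78.2686
  3        40.00        38.7085       116.1255
  4        40.00        38.2874       153.1494
  5        40.00        37.8708       189.3539
  6        40.00        37.4587       224.7524
  7        40.00        37.0512       259.3582
  8     1,040.00       952.8490     7,622.7922
  Σ                  1,220.9247     8,683.3650
Price P = Σ PV = 1,220.9247.
Macaulay duration = Σ(t·PV) / P = 8,683.3650 / 1,220.9247 = 7.11212 half-year periods.
In years: 7.11212 / 2 = 3.55606 years.

3.556 years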